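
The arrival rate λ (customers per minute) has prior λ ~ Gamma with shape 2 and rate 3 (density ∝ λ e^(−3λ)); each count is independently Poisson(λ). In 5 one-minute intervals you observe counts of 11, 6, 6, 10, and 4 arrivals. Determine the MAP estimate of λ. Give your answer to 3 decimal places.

λ̂_MAP = 4.750

Σxᵢ = 11+6+6+10+4 = 37, with n = 5.
Posterior ∝ λe^(−3λ) · λ^37e^(−5λ) = λ^38e^(−8λ), i.e. Gamma(shape=39, rate=8).
The mode of a Gamma(a, b) with a ≥ 1 (shape–rate) is (a−1)/b = 38/8 ≈ 4.750.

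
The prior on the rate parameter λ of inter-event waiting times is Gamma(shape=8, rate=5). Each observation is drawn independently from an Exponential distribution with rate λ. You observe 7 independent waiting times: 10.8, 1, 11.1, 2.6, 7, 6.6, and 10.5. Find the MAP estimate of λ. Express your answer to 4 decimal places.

The Exponential(rate=λ) likelihood is ∝ λ^n e^(−λΣtᵢ). Here n = 7 and Σtᵢ = 10.8 + 1 + 11.1 + 2.6 + 7 + 6.6 + 10.5 = 49.6.
Posterior ∝ λ^7e^(−5λ) · λ^7e^(−49.6λ) = λ^14e^(−54.6λ), i.e. Gamma(15, 54.6).
Mode = (a−1)/b = 14/54.6 ≈ 0.2564.

λ̂_MAP = 0.2564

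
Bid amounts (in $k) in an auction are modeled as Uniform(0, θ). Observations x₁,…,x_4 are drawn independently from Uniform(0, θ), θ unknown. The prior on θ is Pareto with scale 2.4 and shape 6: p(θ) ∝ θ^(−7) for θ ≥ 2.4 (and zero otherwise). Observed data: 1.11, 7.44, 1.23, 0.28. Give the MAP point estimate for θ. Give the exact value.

The Uniform(0, θ) likelihood is θ^(−n) for θ ≥ max(xᵢ), zero otherwise. Here max(xᵢ) = 7.44.
Posterior ∝ θ^(−7) · θ^(−4) = θ^(−11) on θ ≥ max(2.4, 7.44) = 7.44.
This density is strictly decreasing in θ, so the posterior mode lies at the lower boundary of the support.

θ̂_MAP = 7.44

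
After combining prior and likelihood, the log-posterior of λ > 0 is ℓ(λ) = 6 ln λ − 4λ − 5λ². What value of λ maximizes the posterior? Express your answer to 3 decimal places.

ℓ'(λ) = 6/λ − 4 − 10λ. Setting this to zero and multiplying by λ: 10λ² + 4λ − 6 = 0.
λ = (−4 + √(4² + 4·10·6)) / (2·10) = (−4 + √256) / 20 = (−4 + 16)/20 = 3/5.
ℓ''(λ) = −6/λ² − 10 < 0, confirming a maximum.

λ̂_MAP = 0.600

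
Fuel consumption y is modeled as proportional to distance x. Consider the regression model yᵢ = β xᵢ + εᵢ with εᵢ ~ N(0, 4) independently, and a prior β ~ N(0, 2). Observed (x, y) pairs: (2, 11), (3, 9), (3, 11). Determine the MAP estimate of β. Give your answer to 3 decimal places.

log p(β | y) = −Σ(yᵢ − βxᵢ)²/(2·4) − β²/(2·2) + const.
Setting the derivative to zero: Σxᵢ(yᵢ − βxᵢ)/4 − β/2 = 0, so β = Σxᵢyᵢ / (Σxᵢ² + σ²/τ²).
Σxᵢyᵢ = 2·11 + 3·9 + 3·11 = 82; Σxᵢ² = 22; σ²/τ² = 2.
β̂_MAP = 82 / (22 + 2) = 82/24 ≈ 3.417.

β̂_MAP = 3.417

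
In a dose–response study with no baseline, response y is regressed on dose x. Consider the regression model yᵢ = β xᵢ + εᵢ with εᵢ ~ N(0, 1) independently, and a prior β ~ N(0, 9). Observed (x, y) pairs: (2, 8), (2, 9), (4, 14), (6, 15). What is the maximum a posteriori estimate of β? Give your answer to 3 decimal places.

log p(β | y) = −Σ(yᵢ − βxᵢ)²/(2·1) − β²/(2·9) + const.
Setting the derivative to zero: Σxᵢ(yᵢ − βxᵢ)/1 − β/9 = 0, so β = Σxᵢyᵢ / (Σxᵢ² + σ²/τ²).
Σxᵢyᵢ = 2·8 + 2·9 + 4·14 + 6·15 = 180; Σxᵢ² = 60; σ²/τ² = 1/9.
β̂_MAP = 180 / (60 + 1/9) = 180/(541/9) = 1620/541 ≈ 2.994.

β̂_MAP = 2.994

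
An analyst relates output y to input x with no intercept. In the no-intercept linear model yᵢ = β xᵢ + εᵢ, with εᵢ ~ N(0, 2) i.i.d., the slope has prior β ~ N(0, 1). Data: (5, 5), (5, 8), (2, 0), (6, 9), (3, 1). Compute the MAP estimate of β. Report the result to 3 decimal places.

log p(β | y) = −Σ(yᵢ − βxᵢ)²/(2·2) − β²/(2·1) + const.
Setting the derivative to zero: Σxᵢ(yᵢ − βxᵢ)/2 − β/1 = 0, so β = Σxᵢyᵢ / (Σxᵢ² + σ²/τ²).
Σxᵢyᵢ = 5·5 + 5·8 + 2·0 + 6·9 + 3·1 = 122; Σxᵢ² = 99; σ²/τ² = 2.
β̂_MAP = 122 / (99 + 2) = 122/101 ≈ 1.208.

β̂_MAP = 1.208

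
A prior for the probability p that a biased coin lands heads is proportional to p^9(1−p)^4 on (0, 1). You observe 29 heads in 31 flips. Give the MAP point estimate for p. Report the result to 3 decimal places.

The prior density ∝ p^9(1−p)^4 is the kernel of Beta(10, 5).
Data: 29 successes in 31 trials. The binomial likelihood contributes p^29(1−p)^2, so the posterior is Beta(10+29, 5+2) = Beta(39, 7).
For Beta(a, b) with a, b > 1 the mode is (a−1)/(a+b−2) = 38/44 ≈ 0.864.

p̂_MAP = 0.864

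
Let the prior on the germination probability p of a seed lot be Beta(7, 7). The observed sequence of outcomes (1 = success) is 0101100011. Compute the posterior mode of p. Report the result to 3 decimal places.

Prior: Beta(7, 7).
Data: 5 successes in 10 trials (from the sequence). The binomial likelihood contributes p^5(1−p)^5, so the posterior is Beta(7+5, 7+5) = Beta(12, 12).
For Beta(a, b) with a, b > 1 the mode is (a−1)/(a+b−2) = 11/22 ≈ 0.500.

p̂_MAP = 0.500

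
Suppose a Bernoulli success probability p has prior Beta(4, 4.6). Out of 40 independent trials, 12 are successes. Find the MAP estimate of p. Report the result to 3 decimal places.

p̂_MAP = 0.322

Prior: Beta(4, 4.6).
Data: 12 successes in 40 trials. The binomial likelihood contributes p^12(1−p)^28, so the posterior is Beta(4+12, 4.6+28) = Beta(16, 32.6).
For Beta(a, b) with a, b > 1 the mode is (a−1)/(a+b−2) = 15/46.6 ≈ 0.322.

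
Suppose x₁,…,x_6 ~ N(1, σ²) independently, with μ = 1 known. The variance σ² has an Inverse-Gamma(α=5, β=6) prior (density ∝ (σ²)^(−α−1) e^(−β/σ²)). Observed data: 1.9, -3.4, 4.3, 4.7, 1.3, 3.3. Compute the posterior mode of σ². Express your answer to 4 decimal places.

Sum of squared deviations about the known mean: SS = (1.9−1)² + (-3.4−1)² + (4.3−1)² + (4.7−1)² + (1.3−1)² + (3.3−1)² = 50.13.
The Normal likelihood contributes (σ²)^(−n/2) exp(−SS/(2σ²)), so the posterior is Inverse-Gamma(α + n/2, β + SS/2) = Inverse-Gamma(8, 31.065).
The mode of Inverse-Gamma(a, b) is b/(a+1) = 31.065/9 ≈ 3.4517.

σ̂²_MAP = 3.4517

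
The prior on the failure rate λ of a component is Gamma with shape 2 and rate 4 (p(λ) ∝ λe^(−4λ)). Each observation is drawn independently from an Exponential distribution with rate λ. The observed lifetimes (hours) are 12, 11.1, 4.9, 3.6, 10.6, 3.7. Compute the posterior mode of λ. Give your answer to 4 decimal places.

λ̂_MAP = 0.1403

The Exponential(rate=λ) likelihood is ∝ λ^n e^(−λΣtᵢ). Here n = 6 and Σtᵢ = 12 + 11.1 + 4.9 + 3.6 + 10.6 + 3.7 = 45.9.
Posterior ∝ λe^(−4λ) · λ^6e^(−45.9λ) = λ^7e^(−49.9λ), i.e. Gamma(8, 49.9).
Mode = (a−1)/b = 7/49.9 ≈ 0.1403.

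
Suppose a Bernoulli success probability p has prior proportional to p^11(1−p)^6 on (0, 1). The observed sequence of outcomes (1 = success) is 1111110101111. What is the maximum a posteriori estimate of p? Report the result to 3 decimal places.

p̂_MAP = 0.733

The prior density ∝ p^11(1−p)^6 is the kernel of Beta(12, 7).
Data: 11 successes in 13 trials (from the sequence). The binomial likelihood contributes p^11(1−p)^2, so the posterior is Beta(12+11, 7+2) = Beta(23, 9).
For Beta(a, b) with a, b > 1 the mode is (a−1)/(a+b−2) = 22/30 ≈ 0.733.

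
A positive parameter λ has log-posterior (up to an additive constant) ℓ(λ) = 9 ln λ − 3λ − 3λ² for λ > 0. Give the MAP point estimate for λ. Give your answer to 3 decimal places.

λ̂_MAP = 1.000

ℓ'(λ) = 9/λ − 3 − 6λ. Setting this to zero and multiplying by λ: 6λ² + 3λ − 9 = 0.
λ = (−3 + √(3² + 4·6·9)) / (2·6) = (−3 + √225) / 12 = (−3 + 15)/12 = 1.
ℓ''(λ) = −9/λ² − 6 < 0, confirming a maximum.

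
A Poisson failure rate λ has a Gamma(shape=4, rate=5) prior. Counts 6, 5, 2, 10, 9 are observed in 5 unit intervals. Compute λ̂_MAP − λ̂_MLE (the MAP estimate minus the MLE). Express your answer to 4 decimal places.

Σxᵢ = 32. Posterior is Gamma(36, 10); MAP = (36−1)/10 = 35/10 ≈ 3.50000.
MLE = x̄ = 32/5 ≈ 6.40000.
Difference = 35/10 − 32/5 = -29/10 ≈ -2.9000.

MAP − MLE = -2.9000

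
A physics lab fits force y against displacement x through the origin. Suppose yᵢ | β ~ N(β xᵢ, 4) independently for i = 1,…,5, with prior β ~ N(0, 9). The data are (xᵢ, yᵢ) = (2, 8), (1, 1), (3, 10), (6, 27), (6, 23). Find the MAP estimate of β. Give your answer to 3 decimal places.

log p(β | y) = −Σ(yᵢ − βxᵢ)²/(2·4) − β²/(2·9) + const.
Setting the derivative to zero: Σxᵢ(yᵢ − βxᵢ)/4 − β/9 = 0, so β = Σxᵢyᵢ / (Σxᵢ² + σ²/τ²).
Σxᵢyᵢ = 2·8 + 1·1 + 3·10 + 6·27 + 6·23 = 347; Σxᵢ² = 86; σ²/τ² = 4/9.
β̂_MAP = 347 / (86 + 4/9) = 347/(778/9) = 3123/778 ≈ 4.014.

β̂_MAP = 4.014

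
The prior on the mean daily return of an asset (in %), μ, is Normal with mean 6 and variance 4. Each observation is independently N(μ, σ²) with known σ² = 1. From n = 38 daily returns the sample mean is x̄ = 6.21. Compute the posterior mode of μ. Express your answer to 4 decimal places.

μ̂_MAP = 6.2086

n = 38, x̄ = 6.21.
For a Normal prior and Normal likelihood with known variance, the posterior is Normal; its mode equals its mean, the precision-weighted average.
Prior precision 1/σ₀² = 1/4 = 0.25; data precision n/σ² = 38/1 = 38.
μ̂ = (0.25·6 + 38·6.21) / (0.25 + 38) = 237.48/38.25 = 7916/1275 ≈ 6.2086.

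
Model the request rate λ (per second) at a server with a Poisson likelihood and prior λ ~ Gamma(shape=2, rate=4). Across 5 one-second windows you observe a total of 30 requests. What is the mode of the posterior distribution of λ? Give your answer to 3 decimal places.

Σxᵢ = 30, n = 5.
Posterior ∝ λe^(−4λ) · λ^30e^(−5λ) = λ^31e^(−9λ), i.e. Gamma(shape=32, rate=9).
The mode of a Gamma(a, b) with a ≥ 1 (shape–rate) is (a−1)/b = 31/9 ≈ 3.444.

λ̂_MAP = 3.444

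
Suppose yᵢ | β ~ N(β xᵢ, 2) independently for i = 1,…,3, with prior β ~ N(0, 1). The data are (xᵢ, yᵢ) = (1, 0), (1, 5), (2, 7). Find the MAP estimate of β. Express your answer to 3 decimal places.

log p(β | y) = −Σ(yᵢ − βxᵢ)²/(2·2) − β²/(2·1) + const.
Setting the derivative to zero: Σxᵢ(yᵢ − βxᵢ)/2 − β/1 = 0, so β = Σxᵢyᵢ / (Σxᵢ² + σ²/τ²).
Σxᵢyᵢ = 1·0 + 1·5 + 2·7 = 19; Σxᵢ² = 6; σ²/τ² = 2.
β̂_MAP = 19 / (6 + 2) = 19/8 ≈ 2.375.

β̂_MAP = 2.375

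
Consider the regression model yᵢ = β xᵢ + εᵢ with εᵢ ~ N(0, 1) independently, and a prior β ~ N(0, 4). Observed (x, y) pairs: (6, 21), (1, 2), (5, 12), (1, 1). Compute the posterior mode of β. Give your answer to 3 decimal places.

β̂_MAP = 2.988

log p(β | y) = −Σ(yᵢ − βxᵢ)²/(2·1) − β²/(2·4) + const.
Setting the derivative to zero: Σxᵢ(yᵢ − βxᵢ)/1 − β/4 = 0, so β = Σxᵢyᵢ / (Σxᵢ² + σ²/τ²).
Σxᵢyᵢ = 6·21 + 1·2 + 5·12 + 1·1 = 189; Σxᵢ² = 63; σ²/τ² = 0.25.
β̂_MAP = 189 / (63 + 0.25) = 189/63.25 ≈ 2.988.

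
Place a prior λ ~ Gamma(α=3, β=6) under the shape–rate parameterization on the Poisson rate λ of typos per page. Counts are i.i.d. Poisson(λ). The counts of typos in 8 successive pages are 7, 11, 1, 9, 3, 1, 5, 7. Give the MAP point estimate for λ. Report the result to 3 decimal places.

λ̂_MAP = 3.286

Σxᵢ = 7+11+1+9+3+1+5+7 = 44, with n = 8.
Posterior ∝ λ^2e^(−6λ) · λ^44e^(−8λ) = λ^46e^(−14λ), i.e. Gamma(shape=47, rate=14).
The mode of a Gamma(a, b) with a ≥ 1 (shape–rate) is (a−1)/b = 46/14 ≈ 3.286.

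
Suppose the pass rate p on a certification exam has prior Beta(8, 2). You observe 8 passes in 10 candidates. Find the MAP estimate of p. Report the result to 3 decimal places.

p̂_MAP = 0.833

Prior: Beta(8, 2).
Data: 8 successes in 10 trials. The binomial likelihood contributes p^8(1−p)^2, so the posterior is Beta(8+8, 2+2) = Beta(16, 4).
For Beta(a, b) with a, b > 1 the mode is (a−1)/(a+b−2) = 15/18 ≈ 0.833.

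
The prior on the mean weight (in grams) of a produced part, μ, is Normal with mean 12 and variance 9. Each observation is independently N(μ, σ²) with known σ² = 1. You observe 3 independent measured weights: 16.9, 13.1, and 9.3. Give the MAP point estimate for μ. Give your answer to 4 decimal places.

n = 3; x̄ = (16.9 + 13.1 + 9.3)/3 = 39.3/3 = 13.1.
For a Normal prior and Normal likelihood with known variance, the posterior is Normal; its mode equals its mean, the precision-weighted average.
Prior precision 1/σ₀² = 1/9; data precision n/σ² = 3/1 = 3.
μ̂ = ((1/9)·12 + 3·13.1) / (1/9 + 3) = (1219/30)/(28/9) = 3657/280 ≈ 13.0607.

μ̂_MAP = 13.0607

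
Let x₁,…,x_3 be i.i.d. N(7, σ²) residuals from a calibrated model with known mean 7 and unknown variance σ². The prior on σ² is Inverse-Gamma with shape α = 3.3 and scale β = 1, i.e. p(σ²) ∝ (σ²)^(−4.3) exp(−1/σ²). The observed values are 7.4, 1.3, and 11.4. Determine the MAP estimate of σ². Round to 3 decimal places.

Sum of squared deviations about the known mean: SS = (7.4−7)² + (1.3−7)² + (11.4−7)² = 52.01.
The Normal likelihood contributes (σ²)^(−n/2) exp(−SS/(2σ²)), so the posterior is Inverse-Gamma(α + n/2, β + SS/2) = Inverse-Gamma(4.8, 27.005).
The mode of Inverse-Gamma(a, b) is b/(a+1) = 27.005/5.8 ≈ 4.656.

σ̂²_MAP = 4.656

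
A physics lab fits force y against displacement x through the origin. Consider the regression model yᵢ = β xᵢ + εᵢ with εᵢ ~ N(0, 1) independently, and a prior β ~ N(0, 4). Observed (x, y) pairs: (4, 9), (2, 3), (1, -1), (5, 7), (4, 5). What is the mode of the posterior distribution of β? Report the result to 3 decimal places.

log p(β | y) = −Σ(yᵢ − βxᵢ)²/(2·1) − β²/(2·4) + const.
Setting the derivative to zero: Σxᵢ(yᵢ − βxᵢ)/1 − β/4 = 0, so β = Σxᵢyᵢ / (Σxᵢ² + σ²/τ²).
Σxᵢyᵢ = 4·9 + 2·3 + 1·(-1) + 5·7 + 4·5 = 96; Σxᵢ² = 62; σ²/τ² = 0.25.
β̂_MAP = 96 / (62 + 0.25) = 96/62.25 ≈ 1.542.

β̂_MAP = 1.542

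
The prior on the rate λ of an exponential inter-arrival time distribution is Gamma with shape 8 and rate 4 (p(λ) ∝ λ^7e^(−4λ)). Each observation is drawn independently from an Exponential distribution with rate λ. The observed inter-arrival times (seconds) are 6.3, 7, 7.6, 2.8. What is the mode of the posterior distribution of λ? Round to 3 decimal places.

λ̂_MAP = 0.397

The Exponential(rate=λ) likelihood is ∝ λ^n e^(−λΣtᵢ). Here n = 4 and Σtᵢ = 6.3 + 7 + 7.6 + 2.8 = 23.7.
Posterior ∝ λ^7e^(−4λ) · λ^4e^(−23.7λ) = λ^11e^(−27.7λ), i.e. Gamma(12, 27.7).
Mode = (a−1)/b = 11/27.7 ≈ 0.397.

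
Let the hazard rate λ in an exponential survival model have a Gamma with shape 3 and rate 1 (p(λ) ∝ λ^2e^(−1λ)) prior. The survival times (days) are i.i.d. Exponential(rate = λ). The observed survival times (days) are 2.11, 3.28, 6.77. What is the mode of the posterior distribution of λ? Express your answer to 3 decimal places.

The Exponential(rate=λ) likelihood is ∝ λ^n e^(−λΣtᵢ). Here n = 3 and Σtᵢ = 2.11 + 3.28 + 6.77 = 12.16.
Posterior ∝ λ^2e^(−1λ) · λ^3e^(−12.16λ) = λ^5e^(−13.16λ), i.e. Gamma(6, 13.16).
Mode = (a−1)/b = 5/13.16 ≈ 0.380.

λ̂_MAP = 0.380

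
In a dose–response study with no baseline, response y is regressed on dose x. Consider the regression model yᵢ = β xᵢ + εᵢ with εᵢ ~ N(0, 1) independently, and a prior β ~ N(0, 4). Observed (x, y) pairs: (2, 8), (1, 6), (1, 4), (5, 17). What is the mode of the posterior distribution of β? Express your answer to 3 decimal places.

β̂_MAP = 3.552

log p(β | y) = −Σ(yᵢ − βxᵢ)²/(2·1) − β²/(2·4) + const.
Setting the derivative to zero: Σxᵢ(yᵢ − βxᵢ)/1 − β/4 = 0, so β = Σxᵢyᵢ / (Σxᵢ² + σ²/τ²).
Σxᵢyᵢ = 2·8 + 1·6 + 1·4 + 5·17 = 111; Σxᵢ² = 31; σ²/τ² = 0.25.
β̂_MAP = 111 / (31 + 0.25) = 111/31.25 ≈ 3.552.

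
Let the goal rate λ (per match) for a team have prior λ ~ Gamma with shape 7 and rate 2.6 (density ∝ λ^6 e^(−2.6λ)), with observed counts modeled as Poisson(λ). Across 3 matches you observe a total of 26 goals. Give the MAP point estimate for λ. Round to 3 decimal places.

Σxᵢ = 26, n = 3.
Posterior ∝ λ^6e^(−2.6λ) · λ^26e^(−3λ) = λ^32e^(−5.6λ), i.e. Gamma(shape=33, rate=5.6).
The mode of a Gamma(a, b) with a ≥ 1 (shape–rate) is (a−1)/b = 32/5.6 ≈ 5.714.

λ̂_MAP = 5.714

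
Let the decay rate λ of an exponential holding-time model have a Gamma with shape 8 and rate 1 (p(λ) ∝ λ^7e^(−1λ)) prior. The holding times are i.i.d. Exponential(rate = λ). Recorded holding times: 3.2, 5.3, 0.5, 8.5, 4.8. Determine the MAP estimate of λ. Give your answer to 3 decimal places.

The Exponential(rate=λ) likelihood is ∝ λ^n e^(−λΣtᵢ). Here n = 5 and Σtᵢ = 3.2 + 5.3 + 0.5 + 8.5 + 4.8 = 22.3.
Posterior ∝ λ^7e^(−1λ) · λ^5e^(−22.3λ) = λ^12e^(−23.3λ), i.e. Gamma(13, 23.3).
Mode = (a−1)/b = 12/23.3 ≈ 0.515.

λ̂_MAP = 0.515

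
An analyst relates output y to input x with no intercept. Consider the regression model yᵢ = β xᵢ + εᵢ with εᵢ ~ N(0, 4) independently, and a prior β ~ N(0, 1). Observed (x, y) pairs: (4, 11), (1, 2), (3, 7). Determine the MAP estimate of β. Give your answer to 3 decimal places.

β̂_MAP = 2.233

log p(β | y) = −Σ(yᵢ − βxᵢ)²/(2·4) − β²/(2·1) + const.
Setting the derivative to zero: Σxᵢ(yᵢ − βxᵢ)/4 − β/1 = 0, so β = Σxᵢyᵢ / (Σxᵢ² + σ²/τ²).
Σxᵢyᵢ = 4·11 + 1·2 + 3·7 = 67; Σxᵢ² = 26; σ²/τ² = 4.
β̂_MAP = 67 / (26 + 4) = 67/30 ≈ 2.233.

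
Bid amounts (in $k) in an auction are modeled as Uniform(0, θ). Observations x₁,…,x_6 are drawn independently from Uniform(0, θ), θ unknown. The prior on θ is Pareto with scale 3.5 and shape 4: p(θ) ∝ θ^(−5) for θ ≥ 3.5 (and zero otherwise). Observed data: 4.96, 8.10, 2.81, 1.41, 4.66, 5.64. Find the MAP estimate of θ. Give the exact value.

The Uniform(0, θ) likelihood is θ^(−n) for θ ≥ max(xᵢ), zero otherwise. Here max(xᵢ) = 8.10.
Posterior ∝ θ^(−5) · θ^(−6) = θ^(−11) on θ ≥ max(3.5, 8.10) = 8.10.
This density is strictly decreasing in θ, so the posterior mode lies at the lower boundary of the support.

θ̂_MAP = 8.10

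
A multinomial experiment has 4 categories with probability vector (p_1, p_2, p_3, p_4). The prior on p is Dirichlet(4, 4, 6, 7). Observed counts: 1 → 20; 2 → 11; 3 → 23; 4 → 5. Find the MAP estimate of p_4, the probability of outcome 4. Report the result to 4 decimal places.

MAP estimate: 0.1447

The posterior is Dirichlet(αᵢ + nᵢ) = Dirichlet(24, 15, 29, 12).
For a Dirichlet(a₁,…,a_K) with all aᵢ > 1, the mode has j-th component (aⱼ − 1)/(Σaᵢ − K).
Here Σaᵢ = 80 and K = 4, so p_4 = (12 − 1)/(80 − 4) = 11/76 ≈ 0.1447.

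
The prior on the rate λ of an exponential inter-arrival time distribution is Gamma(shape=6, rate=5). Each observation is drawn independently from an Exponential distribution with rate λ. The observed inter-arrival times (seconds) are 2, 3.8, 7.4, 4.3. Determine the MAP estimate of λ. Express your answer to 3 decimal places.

λ̂_MAP = 0.400

The Exponential(rate=λ) likelihood is ∝ λ^n e^(−λΣtᵢ). Here n = 4 and Σtᵢ = 2 + 3.8 + 7.4 + 4.3 = 17.5.
Posterior ∝ λ^5e^(−5λ) · λ^4e^(−17.5λ) = λ^9e^(−22.5λ), i.e. Gamma(10, 22.5).
Mode = (a−1)/b = 9/22.5 ≈ 0.400.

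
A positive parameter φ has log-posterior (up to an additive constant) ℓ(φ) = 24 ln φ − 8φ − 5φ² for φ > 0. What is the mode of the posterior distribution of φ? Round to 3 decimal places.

φ̂_MAP = 1.200

ℓ'(φ) = 24/φ − 8 − 10φ. Setting this to zero and multiplying by φ: 10φ² + 8φ − 24 = 0.
φ = (−8 + √(8² + 4·10·24)) / (2·10) = (−8 + √1024) / 20 = (−8 + 32)/20 = 6/5.
ℓ''(φ) = −24/φ² − 10 < 0, confirming a maximum.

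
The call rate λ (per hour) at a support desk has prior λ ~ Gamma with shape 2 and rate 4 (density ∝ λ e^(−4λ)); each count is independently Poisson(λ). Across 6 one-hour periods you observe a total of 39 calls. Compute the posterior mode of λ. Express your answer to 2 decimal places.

Σxᵢ = 39, n = 6.
Posterior ∝ λe^(−4λ) · λ^39e^(−6λ) = λ^40e^(−10λ), i.e. Gamma(shape=41, rate=10).
The mode of a Gamma(a, b) with a ≥ 1 (shape–rate) is (a−1)/b = 40/10 ≈ 4.00.

λ̂_MAP = 4.00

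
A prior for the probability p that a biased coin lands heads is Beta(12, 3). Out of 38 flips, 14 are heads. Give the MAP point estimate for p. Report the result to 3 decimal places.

p̂_MAP = 0.490

Prior: Beta(12, 3).
Data: 14 successes in 38 trials. The binomial likelihood contributes p^14(1−p)^24, so the posterior is Beta(12+14, 3+24) = Beta(26, 27).
For Beta(a, b) with a, b > 1 the mode is (a−1)/(a+b−2) = 25/51 ≈ 0.490.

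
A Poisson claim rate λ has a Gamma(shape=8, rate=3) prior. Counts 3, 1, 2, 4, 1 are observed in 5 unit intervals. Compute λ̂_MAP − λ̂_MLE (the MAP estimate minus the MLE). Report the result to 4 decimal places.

MAP − MLE = 0.0500

Σxᵢ = 11. Posterior is Gamma(19, 8); MAP = (19−1)/8 = 18/8 ≈ 2.25000.
MLE = x̄ = 11/5 ≈ 2.20000.
Difference = 18/8 − 11/5 = 1/20 ≈ 0.0500.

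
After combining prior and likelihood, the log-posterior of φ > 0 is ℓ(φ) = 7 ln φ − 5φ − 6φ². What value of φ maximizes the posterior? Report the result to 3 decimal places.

φ̂_MAP = 0.583

ℓ'(φ) = 7/φ − 5 − 12φ. Setting this to zero and multiplying by φ: 12φ² + 5φ − 7 = 0.
φ = (−5 + √(5² + 4·12·7)) / (2·12) = (−5 + √361) / 24 = (−5 + 19)/24 = 7/12.
ℓ''(φ) = −7/φ² − 12 < 0, confirming a maximum.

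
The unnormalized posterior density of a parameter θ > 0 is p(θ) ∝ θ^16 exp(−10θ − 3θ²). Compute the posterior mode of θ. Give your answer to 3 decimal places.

θ̂_MAP = 1.000

ℓ'(θ) = 16/θ − 10 − 6θ. Setting this to zero and multiplying by θ: 6θ² + 10θ − 16 = 0.
θ = (−10 + √(10² + 4·6·16)) / (2·6) = (−10 + √484) / 12 = (−10 + 22)/12 = 1.
ℓ''(θ) = −16/θ² − 6 < 0, confirming a maximum.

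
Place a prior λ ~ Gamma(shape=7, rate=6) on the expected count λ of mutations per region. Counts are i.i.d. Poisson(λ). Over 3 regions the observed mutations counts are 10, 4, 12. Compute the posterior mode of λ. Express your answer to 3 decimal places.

Σxᵢ = 10+4+12 = 26, with n = 3.
Posterior ∝ λ^6e^(−6λ) · λ^26e^(−3λ) = λ^32e^(−9λ), i.e. Gamma(shape=33, rate=9).
The mode of a Gamma(a, b) with a ≥ 1 (shape–rate) is (a−1)/b = 32/9 ≈ 3.556.

λ̂_MAP = 3.556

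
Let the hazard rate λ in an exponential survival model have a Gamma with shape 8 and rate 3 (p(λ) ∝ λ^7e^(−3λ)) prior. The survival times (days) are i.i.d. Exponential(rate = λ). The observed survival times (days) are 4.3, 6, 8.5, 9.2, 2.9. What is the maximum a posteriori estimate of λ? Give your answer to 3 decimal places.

The Exponential(rate=λ) likelihood is ∝ λ^n e^(−λΣtᵢ). Here n = 5 and Σtᵢ = 4.3 + 6 + 8.5 + 9.2 + 2.9 = 30.9.
Posterior ∝ λ^7e^(−3λ) · λ^5e^(−30.9λ) = λ^12e^(−33.9λ), i.e. Gamma(13, 33.9).
Mode = (a−1)/b = 12/33.9 ≈ 0.354.

λ̂_MAP = 0.354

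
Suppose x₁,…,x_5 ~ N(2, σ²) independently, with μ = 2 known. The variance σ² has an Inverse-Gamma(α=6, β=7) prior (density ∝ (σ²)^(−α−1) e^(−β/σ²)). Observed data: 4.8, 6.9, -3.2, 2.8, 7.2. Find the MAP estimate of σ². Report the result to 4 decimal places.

Sum of squared deviations about the known mean: SS = (4.8−2)² + (6.9−2)² + (-3.2−2)² + (2.8−2)² + (7.2−2)² = 86.57.
The Normal likelihood contributes (σ²)^(−n/2) exp(−SS/(2σ²)), so the posterior is Inverse-Gamma(α + n/2, β + SS/2) = Inverse-Gamma(8.5, 50.285).
The mode of Inverse-Gamma(a, b) is b/(a+1) = 50.285/9.5 ≈ 5.2932.

σ̂²_MAP = 5.2932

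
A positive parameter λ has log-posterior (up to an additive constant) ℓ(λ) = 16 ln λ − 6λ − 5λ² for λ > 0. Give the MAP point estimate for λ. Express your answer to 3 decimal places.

ℓ'(λ) = 16/λ − 6 − 10λ. Setting this to zero and multiplying by λ: 10λ² + 6λ − 16 = 0.
λ = (−6 + √(6² + 4·10·16)) / (2·10) = (−6 + √676) / 20 = (−6 + 26)/20 = 1.
ℓ''(λ) = −16/λ² − 10 < 0, confirming a maximum.

λ̂_MAP = 1.000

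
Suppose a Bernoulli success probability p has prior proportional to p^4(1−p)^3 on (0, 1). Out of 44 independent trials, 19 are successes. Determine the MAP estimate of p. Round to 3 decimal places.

p̂_MAP = 0.451

The prior density ∝ p^4(1−p)^3 is the kernel of Beta(5, 4).
Data: 19 successes in 44 trials. The binomial likelihood contributes p^19(1−p)^25, so the posterior is Beta(5+19, 4+25) = Beta(24, 29).
For Beta(a, b) with a, b > 1 the mode is (a−1)/(a+b−2) = 23/51 ≈ 0.451.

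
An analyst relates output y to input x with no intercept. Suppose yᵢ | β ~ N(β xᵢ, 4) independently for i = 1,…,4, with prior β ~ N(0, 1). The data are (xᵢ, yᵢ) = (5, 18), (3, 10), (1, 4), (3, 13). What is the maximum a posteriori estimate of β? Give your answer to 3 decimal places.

β̂_MAP = 3.396

log p(β | y) = −Σ(yᵢ − βxᵢ)²/(2·4) − β²/(2·1) + const.
Setting the derivative to zero: Σxᵢ(yᵢ − βxᵢ)/4 − β/1 = 0, so β = Σxᵢyᵢ / (Σxᵢ² + σ²/τ²).
Σxᵢyᵢ = 5·18 + 3·10 + 1·4 + 3·13 = 163; Σxᵢ² = 44; σ²/τ² = 4.
β̂_MAP = 163 / (44 + 4) = 163/48 ≈ 3.396.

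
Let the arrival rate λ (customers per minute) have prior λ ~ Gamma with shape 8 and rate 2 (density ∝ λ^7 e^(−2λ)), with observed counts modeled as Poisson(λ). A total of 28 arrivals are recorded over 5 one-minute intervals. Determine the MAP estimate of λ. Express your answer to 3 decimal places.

λ̂_MAP = 5.000

Σxᵢ = 28, n = 5.
Posterior ∝ λ^7e^(−2λ) · λ^28e^(−5λ) = λ^35e^(−7λ), i.e. Gamma(shape=36, rate=7).
The mode of a Gamma(a, b) with a ≥ 1 (shape–rate) is (a−1)/b = 35/7 ≈ 5.000.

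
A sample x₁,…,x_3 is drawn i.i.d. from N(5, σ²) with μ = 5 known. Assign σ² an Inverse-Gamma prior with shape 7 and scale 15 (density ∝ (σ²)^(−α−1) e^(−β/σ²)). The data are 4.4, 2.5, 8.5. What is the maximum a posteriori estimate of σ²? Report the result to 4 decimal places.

Sum of squared deviations about the known mean: SS = (4.4−5)² + (2.5−5)² + (8.5−5)² = 18.86.
The Normal likelihood contributes (σ²)^(−n/2) exp(−SS/(2σ²)), so the posterior is Inverse-Gamma(α + n/2, β + SS/2) = Inverse-Gamma(8.5, 24.43).
The mode of Inverse-Gamma(a, b) is b/(a+1) = 24.43/9.5 ≈ 2.5716.

σ̂²_MAP = 2.5716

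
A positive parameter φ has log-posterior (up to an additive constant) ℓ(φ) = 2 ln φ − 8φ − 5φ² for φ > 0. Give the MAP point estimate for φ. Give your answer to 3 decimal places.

φ̂_MAP = 0.200

ℓ'(φ) = 2/φ − 8 − 10φ. Setting this to zero and multiplying by φ: 10φ² + 8φ − 2 = 0.
φ = (−8 + √(8² + 4·10·2)) / (2·10) = (−8 + √144) / 20 = (−8 + 12)/20 = 1/5.
ℓ''(φ) = −2/φ² − 10 < 0, confirming a maximum.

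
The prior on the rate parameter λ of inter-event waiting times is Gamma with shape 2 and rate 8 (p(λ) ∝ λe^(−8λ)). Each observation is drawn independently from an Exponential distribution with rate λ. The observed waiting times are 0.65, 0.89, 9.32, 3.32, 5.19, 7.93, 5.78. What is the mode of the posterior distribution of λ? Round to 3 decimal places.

The Exponential(rate=λ) likelihood is ∝ λ^n e^(−λΣtᵢ). Here n = 7 and Σtᵢ = 0.65 + 0.89 + 9.32 + 3.32 + 5.19 + 7.93 + 5.78 = 33.08.
Posterior ∝ λe^(−8λ) · λ^7e^(−33.08λ) = λ^8e^(−41.08λ), i.e. Gamma(9, 41.08).
Mode = (a−1)/b = 8/41.08 ≈ 0.195.

λ̂_MAP = 0.195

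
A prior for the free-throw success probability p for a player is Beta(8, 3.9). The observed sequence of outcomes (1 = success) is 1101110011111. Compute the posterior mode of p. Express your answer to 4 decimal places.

Prior: Beta(8, 3.9).
Data: 10 successes in 13 trials (from the sequence). The binomial likelihood contributes p^10(1−p)^3, so the posterior is Beta(8+10, 3.9+3) = Beta(18, 6.9).
For Beta(a, b) with a, b > 1 the mode is (a−1)/(a+b−2) = 17/22.9 ≈ 0.7424.

p̂_MAP = 0.7424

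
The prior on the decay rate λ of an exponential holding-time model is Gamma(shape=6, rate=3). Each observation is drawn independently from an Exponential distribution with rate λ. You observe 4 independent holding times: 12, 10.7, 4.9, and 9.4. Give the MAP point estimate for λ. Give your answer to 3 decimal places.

λ̂_MAP = 0.225

The Exponential(rate=λ) likelihood is ∝ λ^n e^(−λΣtᵢ). Here n = 4 and Σtᵢ = 12 + 10.7 + 4.9 + 9.4 = 37.
Posterior ∝ λ^5e^(−3λ) · λ^4e^(−37λ) = λ^9e^(−40λ), i.e. Gamma(10, 40).
Mode = (a−1)/b = 9/40 ≈ 0.225.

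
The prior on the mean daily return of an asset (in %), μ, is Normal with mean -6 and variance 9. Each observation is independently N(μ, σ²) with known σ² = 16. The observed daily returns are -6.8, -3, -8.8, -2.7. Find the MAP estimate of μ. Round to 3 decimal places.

n = 4; x̄ = ((-6.8) + (-3) + (-8.8) + (-2.7))/4 = -21.3/4 = -5.325.
For a Normal prior and Normal likelihood with known variance, the posterior is Normal; its mode equals its mean, the precision-weighted average.
Prior precision 1/σ₀² = 1/9; data precision n/σ² = 4/16 = 0.25.
μ̂ = ((1/9)·(-6) + 0.25·(-5.325)) / (1/9 + 0.25) = (-959/480)/(13/36) = -2877/520 ≈ -5.533.

μ̂_MAP = -5.533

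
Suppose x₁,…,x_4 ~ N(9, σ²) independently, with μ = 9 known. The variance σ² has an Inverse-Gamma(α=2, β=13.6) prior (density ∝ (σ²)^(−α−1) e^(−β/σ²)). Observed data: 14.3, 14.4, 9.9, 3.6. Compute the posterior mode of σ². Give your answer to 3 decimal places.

Sum of squared deviations about the known mean: SS = (14.3−9)² + (14.4−9)² + (9.9−9)² + (3.6−9)² = 87.22.
The Normal likelihood contributes (σ²)^(−n/2) exp(−SS/(2σ²)), so the posterior is Inverse-Gamma(α + n/2, β + SS/2) = Inverse-Gamma(4, 57.21).
The mode of Inverse-Gamma(a, b) is b/(a+1) = 57.21/5 ≈ 11.442.

σ̂²_MAP = 11.442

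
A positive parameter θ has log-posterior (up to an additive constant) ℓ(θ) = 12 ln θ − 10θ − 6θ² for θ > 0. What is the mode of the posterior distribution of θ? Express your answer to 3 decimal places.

θ̂_MAP = 0.667

ℓ'(θ) = 12/θ − 10 − 12θ. Setting this to zero and multiplying by θ: 12θ² + 10θ − 12 = 0.
θ = (−10 + √(10² + 4·12·12)) / (2·12) = (−10 + √676) / 24 = (−10 + 26)/24 = 2/3.
ℓ''(θ) = −12/θ² − 12 < 0, confirming a maximum.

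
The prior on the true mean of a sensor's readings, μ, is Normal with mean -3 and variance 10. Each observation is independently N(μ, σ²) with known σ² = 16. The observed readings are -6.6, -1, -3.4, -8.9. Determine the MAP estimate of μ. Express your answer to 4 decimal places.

n = 4; x̄ = ((-6.6) + (-1) + (-3.4) + (-8.9))/4 = -19.9/4 = -4.975.
For a Normal prior and Normal likelihood with known variance, the posterior is Normal; its mode equals its mean, the precision-weighted average.
Prior precision 1/σ₀² = 1/10 = 0.1; data precision n/σ² = 4/16 = 0.25.
μ̂ = (0.1·(-3) + 0.25·(-4.975)) / (0.1 + 0.25) = (-1.54375)/0.35 = -247/56 ≈ -4.4107.

μ̂_MAP = -4.4107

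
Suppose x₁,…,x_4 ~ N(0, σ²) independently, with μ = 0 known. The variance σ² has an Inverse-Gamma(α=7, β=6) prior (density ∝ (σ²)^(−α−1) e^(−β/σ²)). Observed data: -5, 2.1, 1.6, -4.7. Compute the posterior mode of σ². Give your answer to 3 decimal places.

Sum of squared deviations about the known mean: SS = (-5−0)² + (2.1−0)² + (1.6−0)² + (-4.7−0)² = 54.06.
The Normal likelihood contributes (σ²)^(−n/2) exp(−SS/(2σ²)), so the posterior is Inverse-Gamma(α + n/2, β + SS/2) = Inverse-Gamma(9, 33.03).
The mode of Inverse-Gamma(a, b) is b/(a+1) = 33.03/10 ≈ 3.303.

σ̂²_MAP = 3.303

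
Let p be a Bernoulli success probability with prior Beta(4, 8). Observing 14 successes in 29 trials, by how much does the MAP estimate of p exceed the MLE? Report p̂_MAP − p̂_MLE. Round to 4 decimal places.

MAP − MLE = -0.0469

Posterior is Beta(18, 23); MAP = (18−1)/(41−2) = 17/39 ≈ 0.43590.
MLE ignores the prior: p̂_MLE = k/n = 14/29 ≈ 0.48276.
Difference = 17/39 − 14/29 = -53/1131 ≈ -0.0469.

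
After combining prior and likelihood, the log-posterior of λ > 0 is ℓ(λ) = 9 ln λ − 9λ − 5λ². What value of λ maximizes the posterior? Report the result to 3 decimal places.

λ̂_MAP = 0.600

ℓ'(λ) = 9/λ − 9 − 10λ. Setting this to zero and multiplying by λ: 10λ² + 9λ − 9 = 0.
λ = (−9 + √(9² + 4·10·9)) / (2·10) = (−9 + √441) / 20 = (−9 + 21)/20 = 3/5.
ℓ''(λ) = −9/λ² − 10 < 0, confirming a maximum.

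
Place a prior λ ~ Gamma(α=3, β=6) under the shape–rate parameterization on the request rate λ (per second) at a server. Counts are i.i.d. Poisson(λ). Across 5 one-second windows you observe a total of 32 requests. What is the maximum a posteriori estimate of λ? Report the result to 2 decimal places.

λ̂_MAP = 3.09

Σxᵢ = 32, n = 5.
Posterior ∝ λ^2e^(−6λ) · λ^32e^(−5λ) = λ^34e^(−11λ), i.e. Gamma(shape=35, rate=11).
The mode of a Gamma(a, b) with a ≥ 1 (shape–rate) is (a−1)/b = 34/11 ≈ 3.09.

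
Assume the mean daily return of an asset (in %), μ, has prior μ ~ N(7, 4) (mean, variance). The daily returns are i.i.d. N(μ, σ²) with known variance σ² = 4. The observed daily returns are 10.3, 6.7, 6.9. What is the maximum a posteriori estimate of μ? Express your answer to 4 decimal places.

μ̂_MAP = 7.7250

n = 3; x̄ = (10.3 + 6.7 + 6.9)/3 = 23.9/3 = 239/30 ≈ 7.9667.
For a Normal prior and Normal likelihood with known variance, the posterior is Normal; its mode equals its mean, the precision-weighted average.
Prior precision 1/σ₀² = 1/4 = 0.25; data precision n/σ² = 3/4 = 0.75.
μ̂ = (0.25·7 + 0.75·(239/30)) / (0.25 + 0.75) = 7.725/1 = 7.7250.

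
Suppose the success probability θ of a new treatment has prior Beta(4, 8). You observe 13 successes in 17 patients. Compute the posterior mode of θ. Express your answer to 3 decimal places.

Prior: Beta(4, 8).
Data: 13 successes in 17 trials. The binomial likelihood contributes θ^13(1−θ)^4, so the posterior is Beta(4+13, 8+4) = Beta(17, 12).
For Beta(a, b) with a, b > 1 the mode is (a−1)/(a+b−2) = 16/27 ≈ 0.593.

θ̂_MAP = 0.593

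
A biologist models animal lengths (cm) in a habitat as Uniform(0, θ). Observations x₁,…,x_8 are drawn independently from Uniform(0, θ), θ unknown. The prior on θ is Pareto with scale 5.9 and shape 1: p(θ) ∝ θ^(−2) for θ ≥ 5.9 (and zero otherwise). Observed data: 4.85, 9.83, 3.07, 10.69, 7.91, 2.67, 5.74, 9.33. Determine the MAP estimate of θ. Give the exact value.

The Uniform(0, θ) likelihood is θ^(−n) for θ ≥ max(xᵢ), zero otherwise. Here max(xᵢ) = 10.69.
Posterior ∝ θ^(−2) · θ^(−8) = θ^(−10) on θ ≥ max(5.9, 10.69) = 10.69.
This density is strictly decreasing in θ, so the posterior mode lies at the lower boundary of the support.

θ̂_MAP = 10.69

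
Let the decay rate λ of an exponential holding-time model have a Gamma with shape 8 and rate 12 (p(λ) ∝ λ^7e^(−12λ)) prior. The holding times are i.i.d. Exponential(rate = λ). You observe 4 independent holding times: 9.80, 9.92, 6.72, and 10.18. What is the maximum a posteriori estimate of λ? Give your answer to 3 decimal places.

The Exponential(rate=λ) likelihood is ∝ λ^n e^(−λΣtᵢ). Here n = 4 and Σtᵢ = 9.80 + 9.92 + 6.72 + 10.18 = 36.62.
Posterior ∝ λ^7e^(−12λ) · λ^4e^(−36.62λ) = λ^11e^(−48.62λ), i.e. Gamma(12, 48.62).
Mode = (a−1)/b = 11/48.62 ≈ 0.226.

λ̂_MAP = 0.226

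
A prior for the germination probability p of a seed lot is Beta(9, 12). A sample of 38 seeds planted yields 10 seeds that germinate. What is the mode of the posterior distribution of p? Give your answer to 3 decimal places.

Prior: Beta(9, 12).
Data: 10 successes in 38 trials. The binomial likelihood contributes p^10(1−p)^28, so the posterior is Beta(9+10, 12+28) = Beta(19, 40).
For Beta(a, b) with a, b > 1 the mode is (a−1)/(a+b−2) = 18/57 ≈ 0.316.

p̂_MAP = 0.316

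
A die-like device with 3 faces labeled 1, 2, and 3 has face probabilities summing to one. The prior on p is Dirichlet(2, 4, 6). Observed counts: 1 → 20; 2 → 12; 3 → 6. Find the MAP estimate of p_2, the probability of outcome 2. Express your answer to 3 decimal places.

The posterior is Dirichlet(αᵢ + nᵢ) = Dirichlet(22, 16, 12).
For a Dirichlet(a₁,…,a_K) with all aᵢ > 1, the mode has j-th component (aⱼ − 1)/(Σaᵢ − K).
Here Σaᵢ = 50 and K = 3, so p_2 = (16 − 1)/(50 − 3) = 15/47 ≈ 0.319.

MAP estimate: 0.319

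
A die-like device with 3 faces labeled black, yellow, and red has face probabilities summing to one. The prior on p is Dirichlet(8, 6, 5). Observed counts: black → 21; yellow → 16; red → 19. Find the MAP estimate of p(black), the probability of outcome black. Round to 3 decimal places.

The posterior is Dirichlet(αᵢ + nᵢ) = Dirichlet(29, 22, 24).
For a Dirichlet(a₁,…,a_K) with all aᵢ > 1, the mode has j-th component (aⱼ − 1)/(Σaᵢ − K).
Here Σaᵢ = 75 and K = 3, so p(black) = (29 − 1)/(75 − 3) = 28/72 ≈ 0.389.

MAP estimate of p(black) = 0.389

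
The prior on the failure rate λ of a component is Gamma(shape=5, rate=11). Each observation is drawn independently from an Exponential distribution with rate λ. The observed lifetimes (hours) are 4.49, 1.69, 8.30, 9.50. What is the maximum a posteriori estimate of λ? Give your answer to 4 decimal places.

The Exponential(rate=λ) likelihood is ∝ λ^n e^(−λΣtᵢ). Here n = 4 and Σtᵢ = 4.49 + 1.69 + 8.30 + 9.50 = 23.98.
Posterior ∝ λ^4e^(−11λ) · λ^4e^(−23.98λ) = λ^8e^(−34.98λ), i.e. Gamma(9, 34.98).
Mode = (a−1)/b = 8/34.98 ≈ 0.2287.

λ̂_MAP = 0.2287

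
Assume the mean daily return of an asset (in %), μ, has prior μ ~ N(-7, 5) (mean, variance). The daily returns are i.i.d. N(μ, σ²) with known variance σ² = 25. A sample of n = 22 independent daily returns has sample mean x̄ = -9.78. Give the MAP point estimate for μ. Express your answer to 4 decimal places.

n = 22, x̄ = -9.78.
For a Normal prior and Normal likelihood with known variance, the posterior is Normal; its mode equals its mean, the precision-weighted average.
Prior precision 1/σ₀² = 1/5 = 0.2; data precision n/σ² = 22/25 = 0.88.
μ̂ = (0.2·(-7) + 0.88·(-9.78)) / (0.2 + 0.88) = (-10.0064)/1.08 = -6254/675 ≈ -9.2652.

μ̂_MAP = -9.2652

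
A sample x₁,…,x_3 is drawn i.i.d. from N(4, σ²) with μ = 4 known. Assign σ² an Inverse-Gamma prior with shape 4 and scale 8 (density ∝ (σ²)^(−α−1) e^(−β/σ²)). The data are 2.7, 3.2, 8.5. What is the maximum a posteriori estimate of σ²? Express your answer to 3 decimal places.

σ̂²_MAP = 2.968

Sum of squared deviations about the known mean: SS = (2.7−4)² + (3.2−4)² + (8.5−4)² = 22.58.
The Normal likelihood contributes (σ²)^(−n/2) exp(−SS/(2σ²)), so the posterior is Inverse-Gamma(α + n/2, β + SS/2) = Inverse-Gamma(5.5, 19.29).
The mode of Inverse-Gamma(a, b) is b/(a+1) = 19.29/6.5 ≈ 2.968.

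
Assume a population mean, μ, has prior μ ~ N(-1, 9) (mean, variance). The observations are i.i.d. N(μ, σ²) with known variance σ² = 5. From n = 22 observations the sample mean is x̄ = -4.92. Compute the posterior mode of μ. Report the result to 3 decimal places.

μ̂_MAP = -4.823

n = 22, x̄ = -4.92.
For a Normal prior and Normal likelihood with known variance, the posterior is Normal; its mode equals its mean, the precision-weighted average.
Prior precision 1/σ₀² = 1/9; data precision n/σ² = 22/5 = 4.4.
μ̂ = ((1/9)·(-1) + 4.4·(-4.92)) / (1/9 + 4.4) = (-24479/1125)/(203/45) = -3497/725 ≈ -4.823.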